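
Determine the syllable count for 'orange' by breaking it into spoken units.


Break 'orange' into syllables: or-ange -> or | ange = 2 syllables

2 syllables


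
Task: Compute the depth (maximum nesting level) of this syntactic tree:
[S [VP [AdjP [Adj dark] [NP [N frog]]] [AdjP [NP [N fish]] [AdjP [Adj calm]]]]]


Count bracket nesting levels:
'[' at pos 0: depth = 1
'[' at pos 3: depth = 2
'[' at pos 7: depth = 3
'[' at pos 13: depth = 4
'[' at pos 24: depth = 4
'[' at pos 28: depth = 5
'[' at pos 39: depth = 3
'[' at pos 45: depth = 4
'[' at pos 49: depth = 5
'[' at pos 59: depth = 4
'[' at pos 65: depth = 5
Maximum depth reached: 5

5


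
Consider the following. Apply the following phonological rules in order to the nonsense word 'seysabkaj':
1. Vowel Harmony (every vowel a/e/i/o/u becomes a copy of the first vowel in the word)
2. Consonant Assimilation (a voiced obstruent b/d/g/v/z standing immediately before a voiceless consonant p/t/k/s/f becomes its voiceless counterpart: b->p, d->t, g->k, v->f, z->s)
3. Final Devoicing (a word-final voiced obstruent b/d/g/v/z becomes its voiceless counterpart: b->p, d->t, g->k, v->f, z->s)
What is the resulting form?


Starting form: 'seysabkaj'
Rule 1: Vowel Harmony: all vowels become 'e' (matching first vowel). 'seysabkaj' -> 'seysebkej'
Rule 2: Consonant Assimilation: voiced obstruent before voiceless consonant becomes voiceless ('bk' -> 'pk'). 'seysebkej' -> 'seysepkej'
Rule 3: Final Devoicing: final consonant 'j' is not one of the voiced obstruents b/d/g/v/z. No change.
Final form: 'seysepkej'

seysepkej


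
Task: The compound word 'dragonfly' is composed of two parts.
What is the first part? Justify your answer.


Split 'dragonfly' into 'dragon' + 'fly'. The first part is 'dragon'.

dragon


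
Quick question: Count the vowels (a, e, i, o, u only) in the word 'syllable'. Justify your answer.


Vowels in 'syllable': a, e = 2 vowels.

2


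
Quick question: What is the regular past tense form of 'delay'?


Apply rule: Add -ed. 'delay' becomes 'delayed'.

delayed


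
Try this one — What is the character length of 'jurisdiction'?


Spell out 'jurisdiction' and number each letter: j(1), u(2), r(3), i(4), s(5), d(6), i(7), c(8), t(9), i(10), o(11), n(12). Total: 12 letters.

12


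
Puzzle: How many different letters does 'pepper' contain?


Unique letters in 'pepper': {e, p, r} = 3 distinct letters.

3


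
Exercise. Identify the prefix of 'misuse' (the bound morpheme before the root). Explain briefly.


The word 'misuse' = 'mis' (prefix) + 'use' (root). The prefix is 'mis'.

mis


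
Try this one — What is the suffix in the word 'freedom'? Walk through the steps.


The word 'freedom' = 'free' (root) + '-dom' (suffix). The suffix is '-dom'.

dom


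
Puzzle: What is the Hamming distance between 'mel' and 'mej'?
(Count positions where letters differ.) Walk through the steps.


Alignment:
Position 1: 'm' vs 'm' = match
Position 2: 'e' vs 'e' = match
Position 3: 'l' vs 'j' = DIFFER
Total differences: 1

1


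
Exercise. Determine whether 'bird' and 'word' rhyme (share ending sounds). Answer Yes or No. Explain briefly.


Rime (stressed vowel + following sounds) of 'bird': -ird = /ɜːrd/
Rime of 'word': -ord = /ɜːrd/
/ɜːrd/ and /ɜːrd/ are the same ending sound, so the words rhyme.

Yes


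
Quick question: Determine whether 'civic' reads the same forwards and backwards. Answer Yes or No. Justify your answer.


Forward: 'civic'
Reversed: 'civic'
They are identical.

Yes


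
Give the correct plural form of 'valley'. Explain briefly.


Apply rule: Add -s. 'valley' becomes 'valleys'.

valleys


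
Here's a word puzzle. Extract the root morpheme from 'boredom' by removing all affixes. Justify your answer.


Remove suffix '-dom' from 'boredom' to get root 'bore'.

bore


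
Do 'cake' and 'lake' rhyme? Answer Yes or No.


Rime (stressed vowel + following sounds) of 'cake': -ake = /eɪk/
Rime of 'lake': -ake = /eɪk/
/eɪk/ and /eɪk/ are the same ending sound, so the words rhyme.

Yes


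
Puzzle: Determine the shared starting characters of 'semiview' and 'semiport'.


Compare from the start: 4 characters match: 'semi'. Mismatch at position 5: 'v' vs 'p'.

semi


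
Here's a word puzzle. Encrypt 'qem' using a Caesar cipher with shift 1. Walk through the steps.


Shift each letter by 1: q -> r, e -> f, m -> n. Result: 'rfn'.

rfn


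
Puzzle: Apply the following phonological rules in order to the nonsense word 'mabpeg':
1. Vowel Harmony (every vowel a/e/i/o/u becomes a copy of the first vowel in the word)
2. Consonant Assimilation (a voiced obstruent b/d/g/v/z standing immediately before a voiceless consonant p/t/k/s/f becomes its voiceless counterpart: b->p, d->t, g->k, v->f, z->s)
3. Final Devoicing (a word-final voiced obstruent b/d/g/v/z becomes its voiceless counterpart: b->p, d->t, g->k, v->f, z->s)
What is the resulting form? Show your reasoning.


Starting form: 'mabpeg'
Rule 1: Vowel Harmony: all vowels become 'a' (matching first vowel). 'mabpeg' -> 'mabpag'
Rule 2: Consonant Assimilation: voiced obstruent before voiceless consonant becomes voiceless ('bp' -> 'pp'). 'mabpag' -> 'mappag'
Rule 3: Final Devoicing: word-final voiced obstruent 'g' becomes voiceless 'k'. 'mappag' -> 'mappak'
Final form: 'mappak'

mappak


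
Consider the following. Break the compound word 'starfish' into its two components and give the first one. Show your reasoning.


Split 'starfish' into 'star' + 'fish'. The first part is 'star'.

star


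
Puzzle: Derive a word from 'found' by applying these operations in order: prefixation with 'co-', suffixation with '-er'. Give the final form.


Step 1: Add prefix 'co-' to 'found' = 'cofound'
Step 2: Add suffix '-er' to 'cofound' = 'cofounder'

cofounder


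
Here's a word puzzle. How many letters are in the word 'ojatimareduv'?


Spell out 'ojatimareduv' and number each letter: o(1), j(2), a(3), t(4), i(5), m(6), a(7), r(8), e(9), d(10), u(11), v(12). Total: 12 letters.

12


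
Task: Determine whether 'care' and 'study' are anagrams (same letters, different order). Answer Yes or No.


Sorted letters of 'care': 'acer'
Sorted letters of 'study': 'dstuy'
They do not match.

No


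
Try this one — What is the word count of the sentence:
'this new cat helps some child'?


Split into words: this | new | cat | helps | some | child = 6 words.

6


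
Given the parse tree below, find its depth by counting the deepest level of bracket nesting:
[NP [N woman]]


Count bracket nesting levels:
'[' at pos 0: depth = 1
'[' at pos 4: depth = 2
Maximum depth reached: 2

2


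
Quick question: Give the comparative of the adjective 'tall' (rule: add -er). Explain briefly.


Apply comparative formation (add -er): 'tall' -> 'taller'.

taller


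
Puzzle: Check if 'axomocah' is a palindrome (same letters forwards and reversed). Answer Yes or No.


Forward: 'axomocah'
Reversed: 'hacomoxa'
They differ.

No


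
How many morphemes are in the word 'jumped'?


Decomposition: jump (root) + -ed (suffix) = 2 morpheme(s)

2 morphemes


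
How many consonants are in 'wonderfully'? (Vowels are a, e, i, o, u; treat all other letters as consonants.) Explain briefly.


Consonants in 'wonderfully': w, n, d, r, f, l, l, y = 8 consonants.

8


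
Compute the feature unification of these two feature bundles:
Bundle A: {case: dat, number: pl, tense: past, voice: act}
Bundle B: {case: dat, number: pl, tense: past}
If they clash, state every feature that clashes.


Compare features:
case: A=dat vs B=dat -> unified: dat
number: A=pl vs B=pl -> unified: pl
tense: A=past vs B=past -> unified: past
voice: A=act vs B=_ -> unified: act
No clashes found.

Unified: {case: dat, number: pl, tense: past, voice: act}


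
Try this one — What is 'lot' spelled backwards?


Reverse 'lot' character by character: 'tol'.

tol


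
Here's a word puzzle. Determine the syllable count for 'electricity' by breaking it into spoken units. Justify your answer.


Break 'electricity' into syllables: e-lec-tric-i-ty -> e | lec | tric | i | ty = 5 syllables

5 syllables


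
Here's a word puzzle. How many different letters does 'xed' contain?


Unique letters in 'xed': {d, e, x} = 3 distinct letters.

3


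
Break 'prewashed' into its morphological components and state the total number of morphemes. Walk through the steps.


Step 1: Identify prefix: 'pre' (meaning: before)
Step 2: Identify root: 'wash'
Step 3: Identify suffix(es): 'ed'
Decomposition: pre- (prefix: before) + wash (root) + -ed (suffix: past)
Total morphemes: 3

3 morphemes (pre- (prefix: before) + wash (root) + -ed (suffix: past))


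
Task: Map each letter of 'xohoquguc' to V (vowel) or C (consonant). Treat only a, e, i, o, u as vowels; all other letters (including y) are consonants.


Letter mapping: x = C, o = V, h = C, o = V, q = C, u = V, g = C, u = V, c = C.

CVCVCVCVC


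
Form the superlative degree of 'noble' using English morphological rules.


Apply superlative formation (ends in e: add -st): 'noble' -> 'noblest'.

noblest


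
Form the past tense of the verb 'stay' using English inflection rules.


Apply rule: Add -ed. 'stay' becomes 'stayed'.

stayed


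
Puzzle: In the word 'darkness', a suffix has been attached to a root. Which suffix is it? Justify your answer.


The word 'darkness' = 'dark' (root) + '-ness' (suffix). The suffix is '-ness'.

ness


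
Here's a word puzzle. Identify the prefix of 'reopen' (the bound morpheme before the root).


The word 'reopen' = 're' (prefix) + 'open' (root). The prefix is 're'.

re


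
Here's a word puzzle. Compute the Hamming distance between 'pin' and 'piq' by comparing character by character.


Alignment:
Position 1: 'p' vs 'p' = match
Position 2: 'i' vs 'i' = match
Position 3: 'n' vs 'q' = DIFFER
Total differences: 1

1


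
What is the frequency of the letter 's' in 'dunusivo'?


Letter 's' in 'dunusivo': found at position(s) 5 = 1 occurrence(s).

1


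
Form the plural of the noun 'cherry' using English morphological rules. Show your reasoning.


Apply rule: Change -y to -ies (consonant + y). 'cherry' becomes 'cherries'.

cherries


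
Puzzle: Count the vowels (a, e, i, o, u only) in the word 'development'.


Vowels in 'development': e, e, o, e = 4 vowels.

4


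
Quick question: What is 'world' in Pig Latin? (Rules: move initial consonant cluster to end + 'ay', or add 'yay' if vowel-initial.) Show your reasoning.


'world': move consonant cluster 'w' to end and add 'ay': 'orldway'.

orldway


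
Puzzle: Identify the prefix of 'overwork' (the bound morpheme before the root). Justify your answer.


The word 'overwork' = 'over' (prefix) + 'work' (root). The prefix is 'over'.

over


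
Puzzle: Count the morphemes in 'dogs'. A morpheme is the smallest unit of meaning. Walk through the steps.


Decomposition: dog (root) + -s (plural) = 2 morpheme(s)

2 morphemes


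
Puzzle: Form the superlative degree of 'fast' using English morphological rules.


Apply superlative formation (add -est): 'fast' -> 'fastest'.

fastest


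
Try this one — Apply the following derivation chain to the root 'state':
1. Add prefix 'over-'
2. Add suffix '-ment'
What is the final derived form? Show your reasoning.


Step 1: Add prefix 'over-' to 'state' = 'overstate'
Step 2: Add suffix '-ment' to 'overstate' = 'overstatement'

overstatement


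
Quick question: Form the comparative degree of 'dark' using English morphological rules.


Apply comparative formation (add -er): 'dark' -> 'darker'.

darker


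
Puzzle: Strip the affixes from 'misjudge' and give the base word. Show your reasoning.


Remove prefix 'mis' from 'misjudge' to get root 'judge'.

judge


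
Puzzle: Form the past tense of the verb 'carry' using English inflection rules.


Apply rule: Change -y to -ied. 'carry' becomes 'carried'.

carried


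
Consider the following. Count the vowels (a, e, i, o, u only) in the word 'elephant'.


Vowels in 'elephant': e, e, a = 3 vowels.

3


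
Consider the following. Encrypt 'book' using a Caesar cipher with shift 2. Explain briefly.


Shift each letter by 2: b -> d, o -> q, o -> q, k -> m. Result: 'dqqm'.

dqqm


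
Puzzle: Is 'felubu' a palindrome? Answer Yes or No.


Forward: 'felubu'
Reversed: 'ubulef'
They differ.

No


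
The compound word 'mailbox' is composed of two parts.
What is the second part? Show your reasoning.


Split 'mailbox' into 'mail' + 'box'. The second part is 'box'.

box


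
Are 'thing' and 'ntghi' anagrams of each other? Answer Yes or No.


Sorted letters of 'thing': 'ghint'
Sorted letters of 'ntghi': 'ghint'
They match.

Yes


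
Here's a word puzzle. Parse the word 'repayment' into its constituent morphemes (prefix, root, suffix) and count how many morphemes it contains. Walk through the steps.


Step 1: Identify prefix: 're' (meaning: again)
Step 2: Identify root: 'pay'
Step 3: Identify suffix(es): 'ment'
Decomposition: re- (prefix: again) + pay (root) + -ment (suffix: action/result)
Total morphemes: 3

3 morphemes (re- (prefix: again) + pay (root) + -ment (suffix: action/result))


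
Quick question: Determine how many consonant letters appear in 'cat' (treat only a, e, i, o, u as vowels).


Consonants in 'cat': c, t = 2 consonants.

2


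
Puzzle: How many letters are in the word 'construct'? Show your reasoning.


Spell out 'construct' and number each letter: c(1), o(2), n(3), s(4), t(5), r(6), u(7), c(8), t(9). Total: 9 letters.

9


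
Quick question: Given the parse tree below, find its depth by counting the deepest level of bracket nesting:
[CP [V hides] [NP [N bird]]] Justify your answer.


Count bracket nesting levels:
'[' at pos 0: depth = 1
'[' at pos 4: depth = 2
'[' at pos 14: depth = 2
'[' at pos 18: depth = 3
Maximum depth reached: 3

3


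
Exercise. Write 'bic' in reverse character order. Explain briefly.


Reverse 'bic' character by character: 'cib'.

cib


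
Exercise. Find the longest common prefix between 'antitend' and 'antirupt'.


Compare from the start: 4 characters match: 'anti'. Mismatch at position 5: 't' vs 'r'.

anti


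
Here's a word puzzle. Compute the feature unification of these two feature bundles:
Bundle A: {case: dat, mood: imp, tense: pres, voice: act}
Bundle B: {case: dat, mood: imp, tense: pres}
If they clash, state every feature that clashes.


Compare features:
case: A=dat vs B=dat -> unified: dat
mood: A=imp vs B=imp -> unified: imp
tense: A=pres vs B=pres -> unified: pres
voice: A=act vs B=_ -> unified: act
No clashes found.

Unified: {case: dat, mood: imp, tense: pres, voice: act}


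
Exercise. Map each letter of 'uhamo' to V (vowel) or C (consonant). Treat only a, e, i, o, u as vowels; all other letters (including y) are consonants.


Letter mapping: u = V, h = C, a = V, m = C, o = V.

VCVCV


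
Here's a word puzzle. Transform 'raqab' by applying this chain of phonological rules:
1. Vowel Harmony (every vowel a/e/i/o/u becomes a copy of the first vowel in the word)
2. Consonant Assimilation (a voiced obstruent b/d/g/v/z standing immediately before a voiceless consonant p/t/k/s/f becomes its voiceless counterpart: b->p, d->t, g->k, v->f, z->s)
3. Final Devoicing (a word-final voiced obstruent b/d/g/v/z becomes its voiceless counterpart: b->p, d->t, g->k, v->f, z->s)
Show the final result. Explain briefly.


Starting form: 'raqab'
Rule 1: Vowel Harmony: all vowels already match. No change.
Rule 2: Consonant Assimilation: no voiced obstruent (b/d/g/v/z) stands immediately before a voiceless consonant (p/t/k/s/f). No change.
Rule 3: Final Devoicing: word-final voiced obstruent 'b' becomes voiceless 'p'. 'raqab' -> 'raqap'
Final form: 'raqap'

raqap


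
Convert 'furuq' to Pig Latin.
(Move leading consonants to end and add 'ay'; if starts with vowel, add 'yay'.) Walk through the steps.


'furuq': move consonant cluster 'f' to end and add 'ay': 'uruqfay'.

uruqfay


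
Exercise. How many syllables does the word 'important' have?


Break 'important' into syllables: im-por-tant -> im | por | tant = 3 syllables

3 syllables


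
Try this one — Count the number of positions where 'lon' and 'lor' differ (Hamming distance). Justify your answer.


Alignment:
Position 1: 'l' vs 'l' = match
Position 2: 'o' vs 'o' = match
Position 3: 'n' vs 'r' = DIFFER
Total differences: 1

1


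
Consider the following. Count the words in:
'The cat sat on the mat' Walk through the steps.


Split into words: The | cat | sat | on | the | mat = 6 words.

6


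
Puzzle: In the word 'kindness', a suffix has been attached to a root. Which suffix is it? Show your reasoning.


The word 'kindness' = 'kind' (root) + '-ness' (suffix). The suffix is '-ness'.

ness


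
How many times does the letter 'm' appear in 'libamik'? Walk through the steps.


Letter 'm' in 'libamik': found at position(s) 5 = 1 occurrence(s).

1


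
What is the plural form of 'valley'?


Apply rule: Add -s. 'valley' becomes 'valleys'.

valleys


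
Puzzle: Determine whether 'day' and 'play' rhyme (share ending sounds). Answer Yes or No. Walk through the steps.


Rime (stressed vowel + following sounds) of 'day': -ay = /eɪ/
Rime of 'play': -ay = /eɪ/
/eɪ/ and /eɪ/ are the same ending sound, so the words rhyme.

Yes


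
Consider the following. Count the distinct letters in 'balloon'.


Unique letters in 'balloon': {a, b, l, n, o} = 5 distinct letters.

5


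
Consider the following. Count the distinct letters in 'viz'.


Unique letters in 'viz': {i, v, z} = 3 distinct letters.

3


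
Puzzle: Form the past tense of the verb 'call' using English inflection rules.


Apply rule: Add -ed. 'call' becomes 'called'.

called


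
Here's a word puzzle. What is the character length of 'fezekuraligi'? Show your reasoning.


Spell out 'fezekuraligi' and number each letter: f(1), e(2), z(3), e(4), k(5), u(6), r(7), a(8), l(9), i(10), g(11), i(12). Total: 12 letters.

12


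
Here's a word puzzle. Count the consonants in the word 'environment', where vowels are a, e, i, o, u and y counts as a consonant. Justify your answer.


Consonants in 'environment': n, v, r, n, m, n, t = 7 consonants.

7


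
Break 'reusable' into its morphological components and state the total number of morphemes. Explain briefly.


Step 1: Identify prefix: 're' (meaning: again)
Step 2: Identify root: 'use'
Step 3: Identify suffix(es): 'able'
Decomposition: re- (prefix: again) + use (root) + -able (suffix: capable of)
Total morphemes: 3

3 morphemes (re- (prefix: again) + use (root) + -able (suffix: capable of))


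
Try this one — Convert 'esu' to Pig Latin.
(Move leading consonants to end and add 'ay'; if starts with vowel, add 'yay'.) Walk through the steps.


'esu' starts with a vowel, so add 'yay': 'esuyay'.

esuyay


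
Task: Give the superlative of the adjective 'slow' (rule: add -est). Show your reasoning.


Apply superlative formation (add -est): 'slow' -> 'slowest'.

slowest


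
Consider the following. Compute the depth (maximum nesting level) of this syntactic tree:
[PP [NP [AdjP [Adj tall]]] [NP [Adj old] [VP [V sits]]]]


Count bracket nesting levels:
'[' at pos 0: depth = 1
'[' at pos 4: depth = 2
'[' at pos 8: depth = 3
'[' at pos 14: depth = 4
'[' at pos 27: depth = 2
'[' at pos 31: depth = 3
'[' at pos 41: depth = 3
'[' at pos 45: depth = 4
Maximum depth reached: 4

4


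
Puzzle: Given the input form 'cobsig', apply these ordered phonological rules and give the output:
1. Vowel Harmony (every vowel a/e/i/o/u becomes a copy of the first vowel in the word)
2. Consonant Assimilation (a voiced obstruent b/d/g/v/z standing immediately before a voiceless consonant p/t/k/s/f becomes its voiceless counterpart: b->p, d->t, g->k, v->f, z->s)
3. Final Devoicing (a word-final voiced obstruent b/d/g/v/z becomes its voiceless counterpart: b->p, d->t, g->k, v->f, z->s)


Starting form: 'cobsig'
Rule 1: Vowel Harmony: all vowels become 'o' (matching first vowel). 'cobsig' -> 'cobsog'
Rule 2: Consonant Assimilation: voiced obstruent before voiceless consonant becomes voiceless ('bs' -> 'ps'). 'cobsog' -> 'copsog'
Rule 3: Final Devoicing: word-final voiced obstruent 'g' becomes voiceless 'k'. 'copsog' -> 'copsok'
Final form: 'copsok'

copsok


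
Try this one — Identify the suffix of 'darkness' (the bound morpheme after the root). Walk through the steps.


The word 'darkness' = 'dark' (root) + '-ness' (suffix). The suffix is '-ness'.

ness


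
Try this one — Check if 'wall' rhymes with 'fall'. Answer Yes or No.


Rime (stressed vowel + following sounds) of 'wall': -all = /ɔːl/
Rime of 'fall': -all = /ɔːl/
/ɔːl/ and /ɔːl/ are the same ending sound, so the words rhyme.

Yes


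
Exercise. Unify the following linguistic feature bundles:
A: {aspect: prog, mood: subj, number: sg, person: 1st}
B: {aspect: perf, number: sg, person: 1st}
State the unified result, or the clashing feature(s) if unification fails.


Compare features:
aspect: A=prog vs B=perf -> CLASH
mood: A=subj vs B=_ -> unified: subj
number: A=sg vs B=sg -> unified: sg
person: A=1st vs B=1st -> unified: 1st
Clash detected on feature 'aspect' (prog vs perf); unification fails.

CLASH on 'aspect' (prog vs perf)


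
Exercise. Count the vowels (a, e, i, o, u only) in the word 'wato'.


Vowels in 'wato': a, o = 2 vowels.

2


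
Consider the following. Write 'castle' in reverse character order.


Reverse 'castle' character by character: 'eltsac'.

eltsac


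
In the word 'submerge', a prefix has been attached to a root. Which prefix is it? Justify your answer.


The word 'submerge' = 'sub' (prefix) + 'merge' (root). The prefix is 'sub'.

sub


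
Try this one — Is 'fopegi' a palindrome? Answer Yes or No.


Forward: 'fopegi'
Reversed: 'igepof'
They differ.

No


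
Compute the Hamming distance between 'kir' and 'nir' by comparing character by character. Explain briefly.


Alignment:
Position 1: 'k' vs 'n' = DIFFER
Position 2: 'i' vs 'i' = match
Position 3: 'r' vs 'r' = match
Total differences: 1

1


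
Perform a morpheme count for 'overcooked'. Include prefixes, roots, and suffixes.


Decomposition: over- (prefix) + cook (root) + -ed (suffix) = 3 morpheme(s)

3 morphemes


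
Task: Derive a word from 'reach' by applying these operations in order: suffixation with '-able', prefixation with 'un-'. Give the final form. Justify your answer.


Step 1: Add suffix '-able' to 'reach' = 'reachable'
Step 2: Add prefix 'un-' to 'reachable' = 'unreachable'

unreachable


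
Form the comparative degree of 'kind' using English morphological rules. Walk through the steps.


Apply comparative formation (add -er): 'kind' -> 'kinder'.

kinder


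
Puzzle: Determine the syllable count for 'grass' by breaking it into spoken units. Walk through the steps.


Break 'grass' into syllables: grass -> grass = 1 syllable

1 syllable


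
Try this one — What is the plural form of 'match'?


Apply rule: Add -es (sibilant/fricative ending). 'match' becomes 'matches'.

matches


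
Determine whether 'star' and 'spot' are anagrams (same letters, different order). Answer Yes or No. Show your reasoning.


Sorted letters of 'star': 'arst'
Sorted letters of 'spot': 'opst'
They do not match.

No


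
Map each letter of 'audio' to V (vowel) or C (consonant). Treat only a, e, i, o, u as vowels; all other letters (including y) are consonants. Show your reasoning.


Letter mapping: a = V, u = V, d = C, i = V, o = V.

VVCVV


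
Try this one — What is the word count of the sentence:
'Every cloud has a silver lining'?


Split into words: Every | cloud | has | a | silver | lining = 6 words.

6


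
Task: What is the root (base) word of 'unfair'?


Remove prefix 'un' from 'unfair' to get root 'fair'.

fair


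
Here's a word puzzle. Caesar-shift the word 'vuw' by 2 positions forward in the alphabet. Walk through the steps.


Shift each letter by 2: v -> x, u -> w, w -> y. Result: 'xwy'.

xwy


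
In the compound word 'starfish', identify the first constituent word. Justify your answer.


Split 'starfish' into 'star' + 'fish'. The first part is 'star'.

star


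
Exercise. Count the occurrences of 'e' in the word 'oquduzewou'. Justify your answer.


Letter 'e' in 'oquduzewou': found at position(s) 7 = 1 occurrence(s).

1


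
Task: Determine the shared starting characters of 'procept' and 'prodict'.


Compare from the start: 3 characters match: 'pro'. Mismatch at position 4: 'c' vs 'd'.

pro


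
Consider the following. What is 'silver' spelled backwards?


Reverse 'silver' character by character: 'revlis'.

revlis


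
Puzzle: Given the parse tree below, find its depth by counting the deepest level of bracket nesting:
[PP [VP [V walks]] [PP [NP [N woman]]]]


Count bracket nesting levels:
'[' at pos 0: depth = 1
'[' at pos 4: depth = 2
'[' at pos 8: depth = 3
'[' at pos 19: depth = 2
'[' at pos 23: depth = 3
'[' at pos 27: depth = 4
Maximum depth reached: 4

4


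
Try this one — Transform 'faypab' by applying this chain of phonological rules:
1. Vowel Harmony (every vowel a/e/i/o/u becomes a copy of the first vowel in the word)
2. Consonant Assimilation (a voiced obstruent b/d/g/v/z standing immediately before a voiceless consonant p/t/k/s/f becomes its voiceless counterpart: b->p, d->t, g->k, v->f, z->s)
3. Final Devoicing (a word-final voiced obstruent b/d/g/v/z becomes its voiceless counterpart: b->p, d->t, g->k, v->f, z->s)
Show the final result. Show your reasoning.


Starting form: 'faypab'
Rule 1: Vowel Harmony: all vowels already match. No change.
Rule 2: Consonant Assimilation: no voiced obstruent (b/d/g/v/z) stands immediately before a voiceless consonant (p/t/k/s/f). No change.
Rule 3: Final Devoicing: word-final voiced obstruent 'b' becomes voiceless 'p'. 'faypab' -> 'faypap'
Final form: 'faypap'

faypap


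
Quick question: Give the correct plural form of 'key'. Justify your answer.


Apply rule: Add -s. 'key' becomes 'keys'.

keys


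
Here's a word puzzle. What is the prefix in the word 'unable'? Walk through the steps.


The word 'unable' = 'un' (prefix) + 'able' (root). The prefix is 'un'.

un


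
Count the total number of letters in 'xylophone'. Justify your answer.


Spell out 'xylophone' and number each letter: x(1), y(2), l(3), o(4), p(5), h(6), o(7), n(8), e(9). Total: 9 letters.

9


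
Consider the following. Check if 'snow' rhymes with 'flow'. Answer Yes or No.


Rime (stressed vowel + following sounds) of 'snow': -ow = /oʊ/
Rime of 'flow': -ow = /oʊ/
/oʊ/ and /oʊ/ are the same ending sound, so the words rhyme.

Yes


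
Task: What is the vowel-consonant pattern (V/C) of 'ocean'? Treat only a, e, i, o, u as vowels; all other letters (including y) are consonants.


Letter mapping: o = V, c = C, e = V, a = V, n = C.

VCVVC


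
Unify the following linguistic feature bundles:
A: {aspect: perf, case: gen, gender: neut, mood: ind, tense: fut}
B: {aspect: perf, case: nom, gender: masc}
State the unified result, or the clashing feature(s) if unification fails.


Compare features:
aspect: A=perf vs B=perf -> unified: perf
case: A=gen vs B=nom -> CLASH
gender: A=neut vs B=masc -> CLASH
mood: A=ind vs B=_ -> unified: ind
tense: A=fut vs B=_ -> unified: fut
Clashes detected on features 'case' (gen vs nom) and 'gender' (neut vs masc); unification fails.

CLASH on 'case' (gen vs nom) and 'gender' (neut vs masc)


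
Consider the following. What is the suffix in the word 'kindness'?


The word 'kindness' = 'kind' (root) + '-ness' (suffix). The suffix is '-ness'.

ness


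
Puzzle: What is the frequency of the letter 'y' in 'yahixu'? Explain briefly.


Letter 'y' in 'yahixu': found at position(s) 1 = 1 occurrence(s).

1


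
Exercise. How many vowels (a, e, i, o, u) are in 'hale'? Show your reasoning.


Vowels in 'hale': a, e = 2 vowels.

2


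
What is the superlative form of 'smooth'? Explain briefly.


Apply superlative formation (add -est): 'smooth' -> 'smoothest'.

smoothest


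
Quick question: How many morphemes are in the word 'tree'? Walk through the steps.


Decomposition: tree (free morpheme) = 1 morpheme(s)

1 morphemes


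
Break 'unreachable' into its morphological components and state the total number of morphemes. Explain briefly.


Step 1: Identify prefix: 'un' (meaning: not/reverse)
Step 2: Identify root: 'reach'
Step 3: Identify suffix(es): 'able'
Decomposition: un- (prefix: not/reverse) + reach (root) + -able (suffix: capable of)
Total morphemes: 3

3 morphemes (un- (prefix: not/reverse) + reach (root) + -able (suffix: capable of))


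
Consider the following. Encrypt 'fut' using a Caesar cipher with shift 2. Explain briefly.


Shift each letter by 2: f -> h, u -> w, t -> v. Result: 'hwv'.

hwv


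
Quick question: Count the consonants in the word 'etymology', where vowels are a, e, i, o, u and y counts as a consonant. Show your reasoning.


Consonants in 'etymology': t, y, m, l, g, y = 6 consonants.

6


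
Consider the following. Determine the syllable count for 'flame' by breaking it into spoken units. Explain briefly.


Break 'flame' into syllables: flame -> flame = 1 syllable

1 syllable


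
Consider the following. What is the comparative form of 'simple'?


Apply comparative formation (ends in e: add -r): 'simple' -> 'simpler'.

simpler


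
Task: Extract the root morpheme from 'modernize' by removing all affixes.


Remove suffix '-ize' from 'modernize' to get root 'modern'.

modern


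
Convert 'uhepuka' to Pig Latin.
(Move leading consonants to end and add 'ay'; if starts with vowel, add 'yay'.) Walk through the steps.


'uhepuka' starts with a vowel, so add 'yay': 'uhepukayay'.

uhepukayay


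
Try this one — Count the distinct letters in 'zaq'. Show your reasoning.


Unique letters in 'zaq': {a, q, z} = 3 distinct letters.

3


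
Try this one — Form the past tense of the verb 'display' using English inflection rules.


Apply rule: Add -ed. 'display' becomes 'displayed'.

displayed


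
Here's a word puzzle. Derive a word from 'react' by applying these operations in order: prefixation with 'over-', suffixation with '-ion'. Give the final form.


Step 1: Add prefix 'over-' to 'react' = 'overreact'
Step 2: Add suffix '-ion' to 'overreact' = 'overreaction'

overreaction


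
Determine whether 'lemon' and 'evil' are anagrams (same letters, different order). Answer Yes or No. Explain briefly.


Sorted letters of 'lemon': 'elmno'
Sorted letters of 'evil': 'eilv'
They do not match.

No


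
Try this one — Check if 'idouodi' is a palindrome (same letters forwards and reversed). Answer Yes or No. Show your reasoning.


Forward: 'idouodi'
Reversed: 'idouodi'
They are identical.

Yes


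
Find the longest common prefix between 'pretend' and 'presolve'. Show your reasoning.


Compare from the start: 3 characters match: 'pre'. Mismatch at position 4: 't' vs 's'.

pre


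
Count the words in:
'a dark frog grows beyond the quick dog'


Split into words: a | dark | frog | grows | beyond | the | quick | dog = 8 words.

8


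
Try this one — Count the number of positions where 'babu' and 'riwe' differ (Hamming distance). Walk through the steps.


Alignment:
Position 1: 'b' vs 'r' = DIFFER
Position 2: 'a' vs 'i' = DIFFER
Position 3: 'b' vs 'w' = DIFFER
Position 4: 'u' vs 'e' = DIFFER
Total differences: 4

4


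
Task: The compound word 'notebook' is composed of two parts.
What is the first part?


Split 'notebook' into 'note' + 'book'. The first part is 'note'.

note


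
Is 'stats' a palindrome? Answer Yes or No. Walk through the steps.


Forward: 'stats'
Reversed: 'stats'
They are identical.

Yes


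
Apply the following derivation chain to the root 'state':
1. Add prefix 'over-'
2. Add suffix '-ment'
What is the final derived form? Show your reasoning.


Step 1: Add prefix 'over-' to 'state' = 'overstate'
Step 2: Add suffix '-ment' to 'overstate' = 'overstatement'

overstatement


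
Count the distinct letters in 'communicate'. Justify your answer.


Unique letters in 'communicate': {a, c, e, i, m, n, o, t, u} = 9 distinct letters.

9


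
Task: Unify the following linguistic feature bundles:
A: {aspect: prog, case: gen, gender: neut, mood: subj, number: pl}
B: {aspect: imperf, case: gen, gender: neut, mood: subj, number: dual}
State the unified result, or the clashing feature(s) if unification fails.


Compare features:
aspect: A=prog vs B=imperf -> CLASH
case: A=gen vs B=gen -> unified: gen
gender: A=neut vs B=neut -> unified: neut
mood: A=subj vs B=subj -> unified: subj
number: A=pl vs B=dual -> CLASH
Clashes detected on features 'aspect' (prog vs imperf) and 'number' (pl vs dual); unification fails.

CLASH on 'aspect' (prog vs imperf) and 'number' (pl vs dual)


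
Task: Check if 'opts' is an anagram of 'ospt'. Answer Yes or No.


Sorted letters of 'opts': 'opst'
Sorted letters of 'ospt': 'opst'
They match.

Yes


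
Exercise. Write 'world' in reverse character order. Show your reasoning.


Reverse 'world' character by character: 'dlrow'.

dlrow


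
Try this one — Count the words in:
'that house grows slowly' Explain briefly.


Split into words: that | house | grows | slowly = 4 words.

4


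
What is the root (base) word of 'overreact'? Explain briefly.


Remove prefix 'over' from 'overreact' to get root 'react'.

react


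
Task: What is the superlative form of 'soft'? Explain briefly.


Apply superlative formation (add -est): 'soft' -> 'softest'.

softest


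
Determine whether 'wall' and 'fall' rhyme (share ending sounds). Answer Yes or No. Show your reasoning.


Rime (stressed vowel + following sounds) of 'wall': -all = /ɔːl/
Rime of 'fall': -all = /ɔːl/
/ɔːl/ and /ɔːl/ are the same ending sound, so the words rhyme.

Yes


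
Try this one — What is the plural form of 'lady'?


Apply rule: Change -y to -ies (consonant + y). 'lady' becomes 'ladies'.

ladies


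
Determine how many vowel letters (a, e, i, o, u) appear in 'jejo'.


Vowels in 'jejo': e, o = 2 vowels.

2


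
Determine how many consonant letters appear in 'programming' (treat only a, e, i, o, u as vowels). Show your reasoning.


Consonants in 'programming': p, r, g, r, m, m, n, g = 8 consonants.

8


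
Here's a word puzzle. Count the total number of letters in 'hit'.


Spell out 'hit' and number each letter: h(1), i(2), t(3). Total: 3 letters.

3


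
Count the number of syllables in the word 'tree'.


Break 'tree' into syllables: tree -> tree = 1 syllable

1 syllable


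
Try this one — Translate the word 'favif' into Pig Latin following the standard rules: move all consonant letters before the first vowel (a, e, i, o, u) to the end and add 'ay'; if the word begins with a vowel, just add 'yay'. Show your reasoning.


'favif': move consonant cluster 'f' to end and add 'ay': 'aviffay'.

aviffay


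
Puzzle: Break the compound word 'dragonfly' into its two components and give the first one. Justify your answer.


Split 'dragonfly' into 'dragon' + 'fly'. The first part is 'dragon'.

dragon


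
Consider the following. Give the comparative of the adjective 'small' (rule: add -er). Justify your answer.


Apply comparative formation (add -er): 'small' -> 'smaller'.

smaller


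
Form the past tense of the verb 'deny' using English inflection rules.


Apply rule: Change -y to -ied. 'deny' becomes 'denied'.

denied


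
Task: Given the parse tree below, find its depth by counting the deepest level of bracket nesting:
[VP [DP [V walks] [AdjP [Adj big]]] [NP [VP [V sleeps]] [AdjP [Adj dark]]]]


Count bracket nesting levels:
'[' at pos 0: depth = 1
'[' at pos 4: depth = 2
'[' at pos 8: depth = 3
'[' at pos 18: depth = 3
'[' at pos 24: depth = 4
'[' at pos 36: depth = 2
'[' at pos 40: depth = 3
'[' at pos 44: depth = 4
'[' at pos 56: depth = 3
'[' at pos 62: depth = 4
Maximum depth reached: 4

4


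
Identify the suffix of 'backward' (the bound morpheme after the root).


The word 'backward' = 'back' (root) + '-ward' (suffix). The suffix is '-ward'.

ward


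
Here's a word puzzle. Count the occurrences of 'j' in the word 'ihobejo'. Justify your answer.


Letter 'j' in 'ihobejo': found at position(s) 6 = 1 occurrence(s).

1


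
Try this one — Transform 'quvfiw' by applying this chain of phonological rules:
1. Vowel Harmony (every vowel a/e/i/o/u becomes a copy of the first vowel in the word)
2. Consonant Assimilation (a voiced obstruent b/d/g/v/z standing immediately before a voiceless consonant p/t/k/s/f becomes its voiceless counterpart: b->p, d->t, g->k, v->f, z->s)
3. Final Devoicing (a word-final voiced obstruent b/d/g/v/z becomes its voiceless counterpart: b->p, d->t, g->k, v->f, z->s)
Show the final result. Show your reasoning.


Starting form: 'quvfiw'
Rule 1: Vowel Harmony: all vowels become 'u' (matching first vowel). 'quvfiw' -> 'quvfuw'
Rule 2: Consonant Assimilation: voiced obstruent before voiceless consonant becomes voiceless ('vf' -> 'ff'). 'quvfuw' -> 'quffuw'
Rule 3: Final Devoicing: final consonant 'w' is not one of the voiced obstruents b/d/g/v/z. No change.
Final form: 'quffuw'

quffuw


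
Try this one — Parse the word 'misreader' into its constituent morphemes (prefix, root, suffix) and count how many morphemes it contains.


Step 1: Identify prefix: 'mis' (meaning: wrongly)
Step 2: Identify root: 'read'
Step 3: Identify suffix(es): 'er'
Decomposition: mis- (prefix: wrongly) + read (root) + -er (suffix: one who)
Total morphemes: 3

3 morphemes (mis- (prefix: wrongly) + read (root) + -er (suffix: one who))


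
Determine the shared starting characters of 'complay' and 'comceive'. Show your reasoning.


Compare from the start: 3 characters match: 'com'. Mismatch at position 4: 'p' vs 'c'.

com


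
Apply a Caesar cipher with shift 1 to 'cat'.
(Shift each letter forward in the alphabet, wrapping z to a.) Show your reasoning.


Shift each letter by 1: c -> d, a -> b, t -> u. Result: 'dbu'.

dbu


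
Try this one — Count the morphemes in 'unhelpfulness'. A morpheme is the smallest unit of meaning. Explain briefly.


Decomposition: un- (prefix) + help (root) + -ful (suffix) + -ness (suffix) = 4 morpheme(s)

4 morphemes


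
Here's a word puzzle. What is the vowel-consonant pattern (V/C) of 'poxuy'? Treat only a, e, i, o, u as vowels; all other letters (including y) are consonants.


Letter mapping: p = C, o = V, x = C, u = V, y = C.

CVCVC


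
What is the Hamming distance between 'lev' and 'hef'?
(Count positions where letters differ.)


Alignment:
Position 1: 'l' vs 'h' = DIFFER
Position 2: 'e' vs 'e' = match
Position 3: 'v' vs 'f' = DIFFER
Total differences: 2

2


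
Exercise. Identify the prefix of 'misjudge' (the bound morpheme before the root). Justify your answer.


The word 'misjudge' = 'mis' (prefix) + 'judge' (root). The prefix is 'mis'.

mis


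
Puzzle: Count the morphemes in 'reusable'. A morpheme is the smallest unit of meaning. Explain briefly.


Decomposition: re- (prefix) + use (root) + -able (suffix) = 3 morpheme(s)

3 morphemes


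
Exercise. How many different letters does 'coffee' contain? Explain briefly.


Unique letters in 'coffee': {c, e, f, o} = 4 distinct letters.

4


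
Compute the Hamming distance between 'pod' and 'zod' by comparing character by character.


Alignment:
Position 1: 'p' vs 'z' = DIFFER
Position 2: 'o' vs 'o' = match
Position 3: 'd' vs 'd' = match
Total differences: 1

1
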